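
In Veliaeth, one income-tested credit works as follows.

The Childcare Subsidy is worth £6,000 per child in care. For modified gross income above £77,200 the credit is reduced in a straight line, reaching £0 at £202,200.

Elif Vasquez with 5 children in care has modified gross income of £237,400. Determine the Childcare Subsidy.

Childcare Subsidy: base = 5 × £6,000 = £30,000. £237,400 is at or above £202,200, so the credit is £0.

£0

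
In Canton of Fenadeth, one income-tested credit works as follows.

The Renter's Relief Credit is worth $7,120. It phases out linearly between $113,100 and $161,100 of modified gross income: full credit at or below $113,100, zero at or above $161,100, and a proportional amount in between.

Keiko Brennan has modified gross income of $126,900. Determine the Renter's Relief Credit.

Renter's Relief Credit: $126,900 is $13,800 into a $48,000 phase-out range, leaving 34,200/48,000 of the credit: $7,120 × 34,200/48,000 = $5,073.

$5,073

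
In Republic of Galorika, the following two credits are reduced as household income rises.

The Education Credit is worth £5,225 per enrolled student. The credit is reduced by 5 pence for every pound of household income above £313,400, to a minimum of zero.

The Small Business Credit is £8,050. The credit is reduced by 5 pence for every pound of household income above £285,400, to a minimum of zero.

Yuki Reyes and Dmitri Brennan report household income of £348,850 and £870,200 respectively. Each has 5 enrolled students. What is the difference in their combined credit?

£29,230

Yuki (£348,850): Education Credit: base = 5 × £5,225 = £26,125. 5% of the £35,450 excess over £313,400 is £1,772.50; credit = £26,125 − £1,772.50 = £24,352.50. Small Business Credit: 5% of the £63,450 excess over £285,400 is £3,172.50; credit = £8,050 − £3,172.50 = £4,877.50. total £24,352.50 + £4,877.50 = £29,230
Dmitri (£870,200): Education Credit: base = 5 × £5,225 = £26,125. 5% of the £556,800 excess over £313,400 is £27,840 ≥ base, so the credit is £0. Small Business Credit: 5% of the £584,800 excess over £285,400 is £29,240 ≥ base, so the credit is £0. total £0 + £0 = £0
Difference: |£29,230 − £0| = £29,230.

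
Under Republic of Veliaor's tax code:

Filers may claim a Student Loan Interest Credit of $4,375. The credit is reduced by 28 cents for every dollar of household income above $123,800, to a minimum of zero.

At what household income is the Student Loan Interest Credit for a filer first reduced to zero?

The credit falls by 28% of each dollar above $123,800, so it reaches zero when the excess is $4,375 / 28% = $15,625: income = $123,800 + $15,625 = $139,425.

$139,425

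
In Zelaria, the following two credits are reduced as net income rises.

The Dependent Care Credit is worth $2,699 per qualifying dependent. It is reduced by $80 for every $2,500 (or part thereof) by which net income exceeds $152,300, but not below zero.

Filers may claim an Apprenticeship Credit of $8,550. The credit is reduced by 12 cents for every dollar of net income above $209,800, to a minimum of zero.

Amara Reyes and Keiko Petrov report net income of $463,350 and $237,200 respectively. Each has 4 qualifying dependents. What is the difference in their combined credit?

Amara ($463,350): Dependent Care Credit: base = 4 × $2,699 = $10,796. income exceeds $152,300 by $311,050, which is 125 full-or-partial $2,500 increments; reduction = 125 × $80 = $10,000, leaving $796. Apprenticeship Credit: 12% of the $253,550 excess over $209,800 is $30,426 ≥ base, so the credit is $0. total $796 + $0 = $796
Keiko ($237,200): Dependent Care Credit: base = 4 × $2,699 = $10,796. income exceeds $152,300 by $84,900, which is 34 full-or-partial $2,500 increments; reduction = 34 × $80 = $2,720, leaving $8,076. Apprenticeship Credit: 12% of the $27,400 excess over $209,800 is $3,288; credit = $8,550 − $3,288 = $5,262. total $8,076 + $5,262 = $13,338
Difference: |$796 − $13,338| = $12,542.

$12,542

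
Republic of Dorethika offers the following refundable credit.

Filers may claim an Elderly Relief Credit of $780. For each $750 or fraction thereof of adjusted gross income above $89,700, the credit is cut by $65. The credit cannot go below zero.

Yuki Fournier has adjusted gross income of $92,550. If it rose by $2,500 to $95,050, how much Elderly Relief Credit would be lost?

At $92,550 — income exceeds $89,700 by $2,850, which is 4 full-or-partial $750 increments; reduction = 4 × $65 = $260, leaving $520.
At $95,050 — income exceeds $89,700 by $5,350, which is 8 full-or-partial $750 increments; reduction = 8 × $65 = $520, leaving $260.
Lost: $520 − $260 = $260.

$260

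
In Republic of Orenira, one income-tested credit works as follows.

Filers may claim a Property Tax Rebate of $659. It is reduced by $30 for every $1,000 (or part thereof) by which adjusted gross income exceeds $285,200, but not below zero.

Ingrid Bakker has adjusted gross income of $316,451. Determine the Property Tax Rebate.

$0

Property Tax Rebate: income exceeds $285,200 by $31,251 → 32 increments × $30 = $960 ≥ base, so the credit is $0.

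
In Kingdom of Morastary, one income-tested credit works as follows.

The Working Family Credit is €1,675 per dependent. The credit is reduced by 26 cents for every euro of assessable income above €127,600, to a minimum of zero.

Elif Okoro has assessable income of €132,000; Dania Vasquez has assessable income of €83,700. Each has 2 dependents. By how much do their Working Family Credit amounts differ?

€1,144

Elif (€132,000): Working Family Credit: base = 2 × €1,675 = €3,350. 26% of the €4,400 excess over €127,600 is €1,144; credit = €3,350 − €1,144 = €2,206.
Dania (€83,700): Working Family Credit: base = 2 × €1,675 = €3,350. €83,700 is at or below the €127,600 threshold, so the full €3,350 applies.
Difference: |€2,206 − €3,350| = €1,144.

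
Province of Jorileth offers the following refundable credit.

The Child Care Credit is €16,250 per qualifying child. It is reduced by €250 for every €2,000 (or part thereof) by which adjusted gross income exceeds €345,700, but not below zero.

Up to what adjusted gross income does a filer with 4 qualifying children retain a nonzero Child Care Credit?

Full credit = 4 × €16,250 = €65,000.
After 259 increments the reduction is 259 × €250 = €64,750, leaving €250; one more increment wipes it out. Increment 259 ends at excess 259 × €2,000 = €518,000, so the highest qualifying income is €345,700 + €518,000 = €863,700.

€863,700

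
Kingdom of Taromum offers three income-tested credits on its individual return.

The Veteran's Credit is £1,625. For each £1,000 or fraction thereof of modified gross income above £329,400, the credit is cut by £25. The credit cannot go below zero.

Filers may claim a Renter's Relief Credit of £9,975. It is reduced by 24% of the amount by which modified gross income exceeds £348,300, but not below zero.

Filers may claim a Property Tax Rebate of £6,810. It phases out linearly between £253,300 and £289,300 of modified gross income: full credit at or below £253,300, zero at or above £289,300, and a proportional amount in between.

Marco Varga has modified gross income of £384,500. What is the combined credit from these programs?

Veteran's Credit: income exceeds £329,400 by £55,100, which is 56 full-or-partial £1,000 increments; reduction = 56 × £25 = £1,400, leaving £225.
Renter's Relief Credit: 24% of the £36,200 excess over £348,300 is £8,688; credit = £9,975 − £8,688 = £1,287.
Property Tax Rebate: £384,500 is at or above £289,300, so the credit is £0.
Total: £225 + £1,287 + £0 = £1,512.

£1,512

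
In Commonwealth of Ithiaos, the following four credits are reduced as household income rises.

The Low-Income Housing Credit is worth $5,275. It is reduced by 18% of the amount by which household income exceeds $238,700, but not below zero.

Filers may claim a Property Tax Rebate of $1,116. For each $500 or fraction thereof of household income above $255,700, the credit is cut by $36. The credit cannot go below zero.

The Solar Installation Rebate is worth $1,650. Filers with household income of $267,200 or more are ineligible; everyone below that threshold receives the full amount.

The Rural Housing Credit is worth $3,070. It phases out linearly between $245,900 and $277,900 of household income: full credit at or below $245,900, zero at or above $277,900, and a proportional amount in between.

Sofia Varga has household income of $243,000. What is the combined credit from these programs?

Low-Income Housing Credit: 18% of the $4,300 excess over $238,700 is $774; credit = $5,275 − $774 = $4,501.
Property Tax Rebate: $243,000 is at or below the $255,700 threshold, so the full $1,116 applies.
Solar Installation Rebate: $243,000 is below the $267,200 cutoff, so the full $1,650 applies.
Rural Housing Credit: $243,000 is at or below the $245,900 threshold, so the full $3,070 applies.
Total: $4,501 + $1,116 + $1,650 + $3,070 = $10,337.

$10,337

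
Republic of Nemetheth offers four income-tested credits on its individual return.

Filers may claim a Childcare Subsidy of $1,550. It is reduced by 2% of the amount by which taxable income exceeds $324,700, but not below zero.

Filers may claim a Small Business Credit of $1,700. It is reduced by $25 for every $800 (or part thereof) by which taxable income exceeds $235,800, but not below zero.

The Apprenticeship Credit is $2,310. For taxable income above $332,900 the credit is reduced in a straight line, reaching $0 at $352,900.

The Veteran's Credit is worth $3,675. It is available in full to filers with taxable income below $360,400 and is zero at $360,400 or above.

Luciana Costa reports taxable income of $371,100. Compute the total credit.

Childcare Subsidy: 2% of the $46,400 excess over $324,700 is $928; credit = $1,550 − $928 = $622.
Small Business Credit: income exceeds $235,800 by $135,300 → 170 increments × $25 = $4,250 ≥ base, so the credit is $0.
Apprenticeship Credit: $371,100 is at or above $352,900, so the credit is $0.
Veteran's Credit: $371,100 meets or exceeds the $360,400 cutoff, so the credit is $0.
Total: $622 + $0 + $0 + $0 = $622.

$622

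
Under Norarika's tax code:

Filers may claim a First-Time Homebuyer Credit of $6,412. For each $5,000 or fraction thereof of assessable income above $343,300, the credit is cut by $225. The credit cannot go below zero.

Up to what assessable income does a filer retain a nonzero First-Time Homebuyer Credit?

$483,300

After 28 increments the reduction is 28 × $225 = $6,300, leaving $112; one more increment wipes it out. Increment 28 ends at excess 28 × $5,000 = $140,000, so the highest qualifying income is $343,300 + $140,000 = $483,300.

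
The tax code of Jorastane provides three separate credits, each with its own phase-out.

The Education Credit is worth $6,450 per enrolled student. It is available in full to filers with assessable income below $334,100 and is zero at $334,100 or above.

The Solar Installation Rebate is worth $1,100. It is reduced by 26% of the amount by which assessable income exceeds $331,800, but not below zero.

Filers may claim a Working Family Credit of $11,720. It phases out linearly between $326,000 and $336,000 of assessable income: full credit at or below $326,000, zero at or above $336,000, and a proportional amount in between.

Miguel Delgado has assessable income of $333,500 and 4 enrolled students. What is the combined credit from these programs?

$29,388

Education Credit: base = 4 × $6,450 = $25,800. $333,500 is below the $334,100 cutoff, so the full $25,800 applies.
Solar Installation Rebate: 26% of the $1,700 excess over $331,800 is $442; credit = $1,100 − $442 = $658.
Working Family Credit: $333,500 is $7,500 into a $10,000 phase-out range, leaving 2,500/10,000 of the credit: $11,720 × 2,500/10,000 = $2,930.
Total: $25,800 + $658 + $2,930 = $29,388.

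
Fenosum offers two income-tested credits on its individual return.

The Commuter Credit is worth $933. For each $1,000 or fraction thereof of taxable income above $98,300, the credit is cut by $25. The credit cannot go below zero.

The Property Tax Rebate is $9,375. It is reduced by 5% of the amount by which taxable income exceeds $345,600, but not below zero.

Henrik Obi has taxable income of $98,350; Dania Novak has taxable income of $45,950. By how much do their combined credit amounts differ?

Henrik ($98,350): Commuter Credit: income exceeds $98,300 by $50, which is 1 full-or-partial $1,000 increment; reduction = 1 × $25 = $25, leaving $908. Property Tax Rebate: $98,350 is at or below the $345,600 threshold, so the full $9,375 applies. total $908 + $9,375 = $10,283
Dania ($45,950): Commuter Credit: $45,950 is at or below the $98,300 threshold, so the full $933 applies. Property Tax Rebate: $45,950 is at or below the $345,600 threshold, so the full $9,375 applies. total $933 + $9,375 = $10,308
Difference: |$10,283 − $10,308| = $25.

$25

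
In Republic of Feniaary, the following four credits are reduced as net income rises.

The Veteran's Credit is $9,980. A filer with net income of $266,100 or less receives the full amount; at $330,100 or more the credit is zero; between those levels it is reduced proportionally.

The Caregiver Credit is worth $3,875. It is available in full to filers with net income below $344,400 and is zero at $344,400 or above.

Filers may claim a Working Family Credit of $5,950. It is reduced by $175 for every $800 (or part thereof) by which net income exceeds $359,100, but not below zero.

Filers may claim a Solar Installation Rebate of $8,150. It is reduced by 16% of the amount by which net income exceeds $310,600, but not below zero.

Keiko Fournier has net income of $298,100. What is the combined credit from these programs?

$22,965

Veteran's Credit: $298,100 is $32,000 into a $64,000 phase-out range, leaving 32,000/64,000 of the credit: $9,980 × 32,000/64,000 = $4,990.
Caregiver Credit: $298,100 is below the $344,400 cutoff, so the full $3,875 applies.
Working Family Credit: $298,100 is at or below the $359,100 threshold, so the full $5,950 applies.
Solar Installation Rebate: $298,100 is at or below the $310,600 threshold, so the full $8,150 applies.
Total: $4,990 + $3,875 + $5,950 + $8,150 = $22,965.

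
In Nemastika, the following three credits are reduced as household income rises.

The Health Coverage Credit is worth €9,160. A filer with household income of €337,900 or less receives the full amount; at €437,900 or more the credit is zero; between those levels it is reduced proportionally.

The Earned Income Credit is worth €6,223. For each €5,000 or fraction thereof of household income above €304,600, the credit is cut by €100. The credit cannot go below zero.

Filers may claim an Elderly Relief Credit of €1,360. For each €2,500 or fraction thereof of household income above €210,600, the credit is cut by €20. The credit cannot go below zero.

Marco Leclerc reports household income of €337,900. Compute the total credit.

Health Coverage Credit: €337,900 is at or below the €337,900 threshold, so the full €9,160 applies.
Earned Income Credit: income exceeds €304,600 by €33,300, which is 7 full-or-partial €5,000 increments; reduction = 7 × €100 = €700, leaving €5,523.
Elderly Relief Credit: income exceeds €210,600 by €127,300, which is 51 full-or-partial €2,500 increments; reduction = 51 × €20 = €1,020, leaving €340.
Total: €9,160 + €5,523 + €340 = €15,023.

€15,023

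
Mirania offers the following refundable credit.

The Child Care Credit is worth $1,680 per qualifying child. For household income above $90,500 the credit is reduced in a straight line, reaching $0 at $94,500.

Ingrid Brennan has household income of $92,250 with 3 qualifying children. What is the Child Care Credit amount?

$2,835

Child Care Credit: base = 3 × $1,680 = $5,040. $92,250 is $1,750 into a $4,000 phase-out range, leaving 2,250/4,000 of the credit: $5,040 × 2,250/4,000 = $2,835.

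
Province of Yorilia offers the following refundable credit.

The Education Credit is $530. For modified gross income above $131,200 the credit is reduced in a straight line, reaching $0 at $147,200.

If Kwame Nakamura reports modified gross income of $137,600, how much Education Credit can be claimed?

$318

Education Credit: $137,600 is $6,400 into a $16,000 phase-out range, leaving 9,600/16,000 of the credit: $530 × 9,600/16,000 = $318.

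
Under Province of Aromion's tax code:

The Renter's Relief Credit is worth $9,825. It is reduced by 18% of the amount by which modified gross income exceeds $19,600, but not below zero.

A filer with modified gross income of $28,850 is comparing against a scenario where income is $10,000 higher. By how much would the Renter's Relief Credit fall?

$1,800

At $28,850 — 18% of the $9,250 excess over $19,600 is $1,665; credit = $9,825 − $1,665 = $8,160.
At $38,850 — 18% of the $19,250 excess over $19,600 is $3,465; credit = $9,825 − $3,465 = $6,360.
Lost: $8,160 − $6,360 = $1,800.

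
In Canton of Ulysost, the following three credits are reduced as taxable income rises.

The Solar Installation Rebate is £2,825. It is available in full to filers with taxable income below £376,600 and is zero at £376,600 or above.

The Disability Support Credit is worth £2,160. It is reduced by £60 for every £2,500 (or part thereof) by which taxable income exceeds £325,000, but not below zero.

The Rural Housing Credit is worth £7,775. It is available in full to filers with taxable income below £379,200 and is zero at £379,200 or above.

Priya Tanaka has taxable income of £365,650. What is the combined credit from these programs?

£11,740

Solar Installation Rebate: £365,650 is below the £376,600 cutoff, so the full £2,825 applies.
Disability Support Credit: income exceeds £325,000 by £40,650, which is 17 full-or-partial £2,500 increments; reduction = 17 × £60 = £1,020, leaving £1,140.
Rural Housing Credit: £365,650 is below the £379,200 cutoff, so the full £7,775 applies.
Total: £2,825 + £1,140 + £7,775 = £11,740.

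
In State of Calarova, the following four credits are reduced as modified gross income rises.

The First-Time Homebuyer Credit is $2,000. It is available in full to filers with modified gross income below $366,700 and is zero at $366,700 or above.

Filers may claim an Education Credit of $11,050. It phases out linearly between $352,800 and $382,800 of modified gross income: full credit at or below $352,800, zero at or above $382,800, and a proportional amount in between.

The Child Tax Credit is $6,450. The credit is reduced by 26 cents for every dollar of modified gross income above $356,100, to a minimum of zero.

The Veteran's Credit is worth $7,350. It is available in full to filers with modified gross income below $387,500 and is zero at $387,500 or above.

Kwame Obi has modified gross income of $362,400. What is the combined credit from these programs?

$21,676

First-Time Homebuyer Credit: $362,400 is below the $366,700 cutoff, so the full $2,000 applies.
Education Credit: $362,400 is $9,600 into a $30,000 phase-out range, leaving 20,400/30,000 of the credit: $11,050 × 20,400/30,000 = $7,514.
Child Tax Credit: 26% of the $6,300 excess over $356,100 is $1,638; credit = $6,450 − $1,638 = $4,812.
Veteran's Credit: $362,400 is below the $387,500 cutoff, so the full $7,350 applies.
Total: $2,000 + $7,514 + $4,812 + $7,350 = $21,676.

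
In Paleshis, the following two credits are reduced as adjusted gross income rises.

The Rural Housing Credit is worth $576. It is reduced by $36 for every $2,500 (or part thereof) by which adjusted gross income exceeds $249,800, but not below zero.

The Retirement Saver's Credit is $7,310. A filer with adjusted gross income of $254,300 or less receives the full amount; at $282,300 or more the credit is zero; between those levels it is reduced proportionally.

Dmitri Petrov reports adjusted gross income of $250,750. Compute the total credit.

$7,850

Rural Housing Credit: income exceeds $249,800 by $950, which is 1 full-or-partial $2,500 increment; reduction = 1 × $36 = $36, leaving $540.
Retirement Saver's Credit: $250,750 is at or below the $254,300 threshold, so the full $7,310 applies.
Total: $540 + $7,310 = $7,850.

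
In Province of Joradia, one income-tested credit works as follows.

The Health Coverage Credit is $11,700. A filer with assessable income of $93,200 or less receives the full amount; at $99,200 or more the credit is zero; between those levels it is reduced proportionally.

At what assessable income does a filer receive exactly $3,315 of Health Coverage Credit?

$97,500

$3,315 is 3,315/11,700 of the full $11,700, so 8,385/11,700 of the $6,000 range has been used: income = $93,200 + $6,000 × 8,385/11,700 = $97,500.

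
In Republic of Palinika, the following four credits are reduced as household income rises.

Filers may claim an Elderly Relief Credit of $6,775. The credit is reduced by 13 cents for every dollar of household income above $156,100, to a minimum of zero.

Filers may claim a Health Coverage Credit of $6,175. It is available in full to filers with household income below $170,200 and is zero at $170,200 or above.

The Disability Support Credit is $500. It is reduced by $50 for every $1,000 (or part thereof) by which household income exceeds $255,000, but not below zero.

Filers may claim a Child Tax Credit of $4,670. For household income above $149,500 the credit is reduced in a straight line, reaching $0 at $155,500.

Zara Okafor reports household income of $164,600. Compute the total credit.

$12,345

Elderly Relief Credit: 13% of the $8,500 excess over $156,100 is $1,105; credit = $6,775 − $1,105 = $5,670.
Health Coverage Credit: $164,600 is below the $170,200 cutoff, so the full $6,175 applies.
Disability Support Credit: $164,600 is at or below the $255,000 threshold, so the full $500 applies.
Child Tax Credit: $164,600 is at or above $155,500, so the credit is $0.
Total: $5,670 + $6,175 + $500 + $0 = $12,345.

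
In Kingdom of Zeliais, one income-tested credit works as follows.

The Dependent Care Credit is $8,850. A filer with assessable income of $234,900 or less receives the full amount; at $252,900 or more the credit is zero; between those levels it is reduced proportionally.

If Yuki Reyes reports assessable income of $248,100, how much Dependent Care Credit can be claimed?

Dependent Care Credit: $248,100 is $13,200 into a $18,000 phase-out range, leaving 4,800/18,000 of the credit: $8,850 × 4,800/18,000 = $2,360.

$2,360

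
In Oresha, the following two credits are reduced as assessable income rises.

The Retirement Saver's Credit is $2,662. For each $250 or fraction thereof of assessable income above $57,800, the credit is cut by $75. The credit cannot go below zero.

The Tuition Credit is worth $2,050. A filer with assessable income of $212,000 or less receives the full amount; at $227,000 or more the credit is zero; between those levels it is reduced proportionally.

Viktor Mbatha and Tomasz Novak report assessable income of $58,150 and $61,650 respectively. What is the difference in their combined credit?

$1,050

Viktor ($58,150): Retirement Saver's Credit: income exceeds $57,800 by $350, which is 2 full-or-partial $250 increments; reduction = 2 × $75 = $150, leaving $2,512. Tuition Credit: $58,150 is at or below the $212,000 threshold, so the full $2,050 applies. total $2,512 + $2,050 = $4,562
Tomasz ($61,650): Retirement Saver's Credit: income exceeds $57,800 by $3,850, which is 16 full-or-partial $250 increments; reduction = 16 × $75 = $1,200, leaving $1,462. Tuition Credit: $61,650 is at or below the $212,000 threshold, so the full $2,050 applies. total $1,462 + $2,050 = $3,512
Difference: |$4,562 − $3,512| = $1,050.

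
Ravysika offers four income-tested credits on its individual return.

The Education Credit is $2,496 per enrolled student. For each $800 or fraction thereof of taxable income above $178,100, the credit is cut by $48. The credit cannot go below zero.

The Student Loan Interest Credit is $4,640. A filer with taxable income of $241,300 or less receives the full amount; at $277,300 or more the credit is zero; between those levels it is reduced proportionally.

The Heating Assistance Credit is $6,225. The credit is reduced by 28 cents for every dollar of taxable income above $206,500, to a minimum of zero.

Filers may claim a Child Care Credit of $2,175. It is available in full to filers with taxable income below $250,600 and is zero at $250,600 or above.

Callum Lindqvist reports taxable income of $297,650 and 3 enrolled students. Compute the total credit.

Education Credit: base = 3 × $2,496 = $7,488. income exceeds $178,100 by $119,550, which is 150 full-or-partial $800 increments; reduction = 150 × $48 = $7,200, leaving $288.
Student Loan Interest Credit: $297,650 is at or above $277,300, so the credit is $0.
Heating Assistance Credit: 28% of the $91,150 excess over $206,500 is $25,522 ≥ base, so the credit is $0.
Child Care Credit: $297,650 meets or exceeds the $250,600 cutoff, so the credit is $0.
Total: $288 + $0 + $0 + $0 = $288.

$288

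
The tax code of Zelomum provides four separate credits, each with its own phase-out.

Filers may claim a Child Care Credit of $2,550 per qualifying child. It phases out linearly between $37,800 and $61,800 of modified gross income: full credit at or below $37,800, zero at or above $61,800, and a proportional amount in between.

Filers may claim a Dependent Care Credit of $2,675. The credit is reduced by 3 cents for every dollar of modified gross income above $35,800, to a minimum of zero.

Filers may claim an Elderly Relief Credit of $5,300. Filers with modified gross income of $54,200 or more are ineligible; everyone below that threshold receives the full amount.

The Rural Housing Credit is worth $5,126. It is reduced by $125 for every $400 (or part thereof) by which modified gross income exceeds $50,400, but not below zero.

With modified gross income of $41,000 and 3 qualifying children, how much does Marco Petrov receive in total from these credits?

Child Care Credit: base = 3 × $2,550 = $7,650. $41,000 is $3,200 into a $24,000 phase-out range, leaving 20,800/24,000 of the credit: $7,650 × 20,800/24,000 = $6,630.
Dependent Care Credit: 3% of the $5,200 excess over $35,800 is $156; credit = $2,675 − $156 = $2,519.
Elderly Relief Credit: $41,000 is below the $54,200 cutoff, so the full $5,300 applies.
Rural Housing Credit: $41,000 is at or below the $50,400 threshold, so the full $5,126 applies.
Total: $6,630 + $2,519 + $5,300 + $5,126 = $19,575.

$19,575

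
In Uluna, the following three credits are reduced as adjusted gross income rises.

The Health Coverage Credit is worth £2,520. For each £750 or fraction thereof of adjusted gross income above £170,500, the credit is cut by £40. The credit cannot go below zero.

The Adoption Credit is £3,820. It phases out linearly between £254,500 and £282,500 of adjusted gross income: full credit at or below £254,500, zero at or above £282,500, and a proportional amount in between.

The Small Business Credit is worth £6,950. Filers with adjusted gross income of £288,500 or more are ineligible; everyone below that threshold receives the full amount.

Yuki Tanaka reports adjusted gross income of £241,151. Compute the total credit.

£10,770

Health Coverage Credit: income exceeds £170,500 by £70,651 → 95 increments × £40 = £3,800 ≥ base, so the credit is £0.
Adoption Credit: £241,151 is at or below the £254,500 threshold, so the full £3,820 applies.
Small Business Credit: £241,151 is below the £288,500 cutoff, so the full £6,950 applies.
Total: £0 + £3,820 + £6,950 = £10,770.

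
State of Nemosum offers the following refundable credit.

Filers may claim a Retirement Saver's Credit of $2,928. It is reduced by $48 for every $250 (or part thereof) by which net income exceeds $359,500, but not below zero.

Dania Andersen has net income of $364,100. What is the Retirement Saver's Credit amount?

$2,016

Retirement Saver's Credit: income exceeds $359,500 by $4,600, which is 19 full-or-partial $250 increments; reduction = 19 × $48 = $912, leaving $2,016.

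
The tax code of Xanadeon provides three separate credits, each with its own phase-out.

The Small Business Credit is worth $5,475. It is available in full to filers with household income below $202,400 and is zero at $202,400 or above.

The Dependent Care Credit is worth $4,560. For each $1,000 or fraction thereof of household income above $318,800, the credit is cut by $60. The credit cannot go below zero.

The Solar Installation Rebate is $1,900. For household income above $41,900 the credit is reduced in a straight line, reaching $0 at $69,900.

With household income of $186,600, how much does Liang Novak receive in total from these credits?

$10,035

Small Business Credit: $186,600 is below the $202,400 cutoff, so the full $5,475 applies.
Dependent Care Credit: $186,600 is at or below the $318,800 threshold, so the full $4,560 applies.
Solar Installation Rebate: $186,600 is at or above $69,900, so the credit is $0.
Total: $5,475 + $4,560 + $0 = $10,035.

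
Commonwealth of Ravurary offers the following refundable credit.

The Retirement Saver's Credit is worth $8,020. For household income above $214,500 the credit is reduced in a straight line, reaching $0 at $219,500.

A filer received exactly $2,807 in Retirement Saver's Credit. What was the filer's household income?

$217,750

$2,807 is 2,807/8,020 of the full $8,020, so 5,213/8,020 of the $5,000 range has been used: income = $214,500 + $5,000 × 5,213/8,020 = $217,750.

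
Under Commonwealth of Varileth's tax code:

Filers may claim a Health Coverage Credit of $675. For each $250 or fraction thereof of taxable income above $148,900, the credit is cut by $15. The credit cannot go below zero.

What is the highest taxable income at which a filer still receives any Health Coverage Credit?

After 44 increments the reduction is 44 × $15 = $660, leaving $15; one more increment wipes it out. Increment 44 ends at excess 44 × $250 = $11,000, so the highest qualifying income is $148,900 + $11,000 = $159,900.

$159,900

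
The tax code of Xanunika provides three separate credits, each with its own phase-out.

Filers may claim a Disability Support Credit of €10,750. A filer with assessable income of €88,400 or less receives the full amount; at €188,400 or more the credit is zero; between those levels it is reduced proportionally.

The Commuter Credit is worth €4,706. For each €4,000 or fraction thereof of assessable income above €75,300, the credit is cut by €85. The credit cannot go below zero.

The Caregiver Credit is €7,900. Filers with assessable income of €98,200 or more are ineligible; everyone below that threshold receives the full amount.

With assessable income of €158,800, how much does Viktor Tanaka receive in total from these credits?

Disability Support Credit: €158,800 is €70,400 into a €100,000 phase-out range, leaving 29,600/100,000 of the credit: €10,750 × 29,600/100,000 = €3,182.
Commuter Credit: income exceeds €75,300 by €83,500, which is 21 full-or-partial €4,000 increments; reduction = 21 × €85 = €1,785, leaving €2,921.
Caregiver Credit: €158,800 meets or exceeds the €98,200 cutoff, so the credit is €0.
Total: €3,182 + €2,921 + €0 = €6,103.

€6,103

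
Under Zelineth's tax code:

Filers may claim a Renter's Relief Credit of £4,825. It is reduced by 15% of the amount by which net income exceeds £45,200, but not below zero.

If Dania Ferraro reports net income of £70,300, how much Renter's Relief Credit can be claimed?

Renter's Relief Credit: 15% of the £25,100 excess over £45,200 is £3,765; credit = £4,825 − £3,765 = £1,060.

£1,060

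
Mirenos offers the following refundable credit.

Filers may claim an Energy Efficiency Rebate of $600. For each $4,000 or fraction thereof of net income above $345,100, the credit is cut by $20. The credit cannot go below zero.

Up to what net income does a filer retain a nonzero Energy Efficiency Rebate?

$461,100

After 29 increments the reduction is 29 × $20 = $580, leaving $20; one more increment wipes it out. Increment 29 ends at excess 29 × $4,000 = $116,000, so the highest qualifying income is $345,100 + $116,000 = $461,100.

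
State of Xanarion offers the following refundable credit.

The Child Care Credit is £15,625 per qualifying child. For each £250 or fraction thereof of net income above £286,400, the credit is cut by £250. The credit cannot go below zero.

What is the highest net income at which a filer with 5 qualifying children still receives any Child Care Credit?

£364,400

Full credit = 5 × £15,625 = £78,125.
After 312 increments the reduction is 312 × £250 = £78,000, leaving £125; one more increment wipes it out. Increment 312 ends at excess 312 × £250 = £78,000, so the highest qualifying income is £286,400 + £78,000 = £364,400.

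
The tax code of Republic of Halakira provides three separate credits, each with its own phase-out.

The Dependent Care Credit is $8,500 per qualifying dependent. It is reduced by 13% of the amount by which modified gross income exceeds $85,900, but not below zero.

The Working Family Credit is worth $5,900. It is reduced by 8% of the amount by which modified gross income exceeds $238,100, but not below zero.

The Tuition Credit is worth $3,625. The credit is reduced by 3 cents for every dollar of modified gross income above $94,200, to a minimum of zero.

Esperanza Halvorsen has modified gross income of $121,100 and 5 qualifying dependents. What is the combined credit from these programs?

Dependent Care Credit: base = 5 × $8,500 = $42,500. 13% of the $35,200 excess over $85,900 is $4,576; credit = $42,500 − $4,576 = $37,924.
Working Family Credit: $121,100 is at or below the $238,100 threshold, so the full $5,900 applies.
Tuition Credit: 3% of the $26,900 excess over $94,200 is $807; credit = $3,625 − $807 = $2,818.
Total: $37,924 + $5,900 + $2,818 = $46,642.

$46,642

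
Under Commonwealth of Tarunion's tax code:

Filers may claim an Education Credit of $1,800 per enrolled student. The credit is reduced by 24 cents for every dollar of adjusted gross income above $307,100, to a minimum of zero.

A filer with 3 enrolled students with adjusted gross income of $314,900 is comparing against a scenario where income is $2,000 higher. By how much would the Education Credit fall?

$480

At $314,900 — base = 3 × $1,800 = $5,400. 24% of the $7,800 excess over $307,100 is $1,872; credit = $5,400 − $1,872 = $3,528.
At $316,900 — base = 3 × $1,800 = $5,400. 24% of the $9,800 excess over $307,100 is $2,352; credit = $5,400 − $2,352 = $3,048.
Lost: $3,528 − $3,048 = $480.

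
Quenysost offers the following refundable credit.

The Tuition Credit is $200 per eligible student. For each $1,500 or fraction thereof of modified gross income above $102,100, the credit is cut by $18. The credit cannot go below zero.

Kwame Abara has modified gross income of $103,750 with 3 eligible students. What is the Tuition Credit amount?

$564

Tuition Credit: base = 3 × $200 = $600. income exceeds $102,100 by $1,650, which is 2 full-or-partial $1,500 increments; reduction = 2 × $18 = $36, leaving $564.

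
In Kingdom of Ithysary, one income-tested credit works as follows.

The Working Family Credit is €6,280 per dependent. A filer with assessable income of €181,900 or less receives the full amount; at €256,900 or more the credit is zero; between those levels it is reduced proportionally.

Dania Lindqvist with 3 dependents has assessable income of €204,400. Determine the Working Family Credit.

€13,188

Working Family Credit: base = 3 × €6,280 = €18,840. €204,400 is €22,500 into a €75,000 phase-out range, leaving 52,500/75,000 of the credit: €18,840 × 52,500/75,000 = €13,188.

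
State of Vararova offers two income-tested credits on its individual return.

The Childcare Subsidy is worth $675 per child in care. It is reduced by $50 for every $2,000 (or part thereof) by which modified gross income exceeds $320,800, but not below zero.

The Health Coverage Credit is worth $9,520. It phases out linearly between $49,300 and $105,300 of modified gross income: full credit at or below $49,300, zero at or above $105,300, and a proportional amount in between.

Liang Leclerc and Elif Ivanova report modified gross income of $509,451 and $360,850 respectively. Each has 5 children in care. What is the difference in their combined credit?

Liang ($509,451): Childcare Subsidy: base = 5 × $675 = $3,375. income exceeds $320,800 by $188,651 → 95 increments × $50 = $4,750 ≥ base, so the credit is $0. Health Coverage Credit: $509,451 is at or above $105,300, so the credit is $0. total $0 + $0 = $0
Elif ($360,850): Childcare Subsidy: base = 5 × $675 = $3,375. income exceeds $320,800 by $40,050, which is 21 full-or-partial $2,000 increments; reduction = 21 × $50 = $1,050, leaving $2,325. Health Coverage Credit: $360,850 is at or above $105,300, so the credit is $0. total $2,325 + $0 = $2,325
Difference: |$0 − $2,325| = $2,325.

$2,325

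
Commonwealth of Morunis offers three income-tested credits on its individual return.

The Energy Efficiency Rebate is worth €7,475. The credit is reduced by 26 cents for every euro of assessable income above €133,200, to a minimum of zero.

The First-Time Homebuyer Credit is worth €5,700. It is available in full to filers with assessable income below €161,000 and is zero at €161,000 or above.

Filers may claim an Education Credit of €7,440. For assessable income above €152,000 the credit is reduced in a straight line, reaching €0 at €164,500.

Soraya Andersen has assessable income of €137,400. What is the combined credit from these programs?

€19,523

Energy Efficiency Rebate: 26% of the €4,200 excess over €133,200 is €1,092; credit = €7,475 − €1,092 = €6,383.
First-Time Homebuyer Credit: €137,400 is below the €161,000 cutoff, so the full €5,700 applies.
Education Credit: €137,400 is at or below the €152,000 threshold, so the full €7,440 applies.
Total: €6,383 + €5,700 + €7,440 = €19,523.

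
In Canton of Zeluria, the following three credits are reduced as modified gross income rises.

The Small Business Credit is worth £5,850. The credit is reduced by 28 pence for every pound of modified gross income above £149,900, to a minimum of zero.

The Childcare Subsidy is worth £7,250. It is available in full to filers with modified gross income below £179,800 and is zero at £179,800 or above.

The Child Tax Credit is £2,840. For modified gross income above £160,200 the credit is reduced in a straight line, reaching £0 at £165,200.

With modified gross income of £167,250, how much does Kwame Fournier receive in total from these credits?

£8,242

Small Business Credit: 28% of the £17,350 excess over £149,900 is £4,858; credit = £5,850 − £4,858 = £992.
Childcare Subsidy: £167,250 is below the £179,800 cutoff, so the full £7,250 applies.
Child Tax Credit: £167,250 is at or above £165,200, so the credit is £0.
Total: £992 + £7,250 + £0 = £8,242.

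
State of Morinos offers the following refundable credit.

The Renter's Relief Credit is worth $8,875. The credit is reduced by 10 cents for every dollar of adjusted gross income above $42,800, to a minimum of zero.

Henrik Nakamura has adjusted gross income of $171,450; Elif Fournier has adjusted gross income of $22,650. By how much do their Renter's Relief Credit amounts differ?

$8,875

Henrik ($171,450): Renter's Relief Credit: 10% of the $128,650 excess over $42,800 is $12,865 ≥ base, so the credit is $0.
Elif ($22,650): Renter's Relief Credit: $22,650 is at or below the $42,800 threshold, so the full $8,875 applies.
Difference: |$0 − $8,875| = $8,875.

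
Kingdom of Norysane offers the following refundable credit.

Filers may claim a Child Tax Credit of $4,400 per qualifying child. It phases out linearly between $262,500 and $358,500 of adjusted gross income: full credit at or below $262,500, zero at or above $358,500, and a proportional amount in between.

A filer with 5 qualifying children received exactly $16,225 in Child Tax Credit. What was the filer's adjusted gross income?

$287,700

Full credit = 5 × $4,400 = $22,000.
$16,225 is 16,225/22,000 of the full $22,000, so 5,775/22,000 of the $96,000 range has been used: income = $262,500 + $96,000 × 5,775/22,000 = $287,700.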